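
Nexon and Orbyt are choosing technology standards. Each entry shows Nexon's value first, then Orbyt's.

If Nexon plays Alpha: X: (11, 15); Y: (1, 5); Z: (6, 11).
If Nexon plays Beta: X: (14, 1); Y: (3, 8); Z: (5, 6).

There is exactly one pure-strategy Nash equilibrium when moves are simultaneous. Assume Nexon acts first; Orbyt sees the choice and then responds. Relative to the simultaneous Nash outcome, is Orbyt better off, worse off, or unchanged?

Backward induction with Nexon moving first.
- Alpha: Orbyt compares 15, 5, 11 and picks X; Nexon would get 11.
- Beta: Orbyt compares 1, 8, 6 and picks Y; Nexon would get 3.
Maximizing over 11, 3, Nexon chooses Alpha. Subgame-perfect outcome: (Alpha, X) with payoffs (11, 15).
For the simultaneous game, intersect best replies.
Nexon's best replies: X→Beta; Y→Beta; Z→Alpha.
Orbyt's best replies: Alpha→X; Beta→Y.
Only (Beta, Y) has each player best-responding; Nash payoffs (3, 8).
Orbyt earns 15 sequentially versus 8 at the Nash outcome: better off.

better off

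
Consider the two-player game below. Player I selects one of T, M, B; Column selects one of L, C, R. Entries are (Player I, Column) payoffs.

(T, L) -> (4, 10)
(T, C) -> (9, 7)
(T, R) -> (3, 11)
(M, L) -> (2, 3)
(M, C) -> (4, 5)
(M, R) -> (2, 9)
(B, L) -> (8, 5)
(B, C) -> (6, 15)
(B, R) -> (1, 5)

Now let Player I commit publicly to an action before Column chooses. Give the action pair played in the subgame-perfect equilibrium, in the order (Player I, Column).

(B, C)

Work backward from Column's decision.
- T: BR = R, leader payoff 3.
- M: BR = R, leader payoff 2.
- B: BR = C, leader payoff 6.
Among 3, 2, 6, the best is 6 at B. Subgame-perfect outcome: (B, C) with payoffs (6, 15).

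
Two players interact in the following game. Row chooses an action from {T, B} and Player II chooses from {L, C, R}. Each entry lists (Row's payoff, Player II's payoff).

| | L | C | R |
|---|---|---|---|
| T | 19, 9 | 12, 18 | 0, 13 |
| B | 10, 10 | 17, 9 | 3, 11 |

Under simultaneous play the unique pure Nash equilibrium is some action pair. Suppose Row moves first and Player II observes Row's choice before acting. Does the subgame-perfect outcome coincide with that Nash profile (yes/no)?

Backward induction with Row moving first.
- T: Player II compares 9, 18, 13 and picks C; Row would get 12.
- B: Player II compares 10, 9, 11 and picks R; Row would get 3.
Among 12, 3, the best is 12 at T. Subgame-perfect outcome: (T, C) with payoffs (12, 18).
Now find the simultaneous Nash equilibrium.
Row's best replies: L→T; C→B; R→B.
Player II's best replies: T→C; B→R.
Only (B, R) has each player best-responding; Nash payoffs (3, 11).
Sequential outcome (T, C) differs from the Nash profile (B, R).

no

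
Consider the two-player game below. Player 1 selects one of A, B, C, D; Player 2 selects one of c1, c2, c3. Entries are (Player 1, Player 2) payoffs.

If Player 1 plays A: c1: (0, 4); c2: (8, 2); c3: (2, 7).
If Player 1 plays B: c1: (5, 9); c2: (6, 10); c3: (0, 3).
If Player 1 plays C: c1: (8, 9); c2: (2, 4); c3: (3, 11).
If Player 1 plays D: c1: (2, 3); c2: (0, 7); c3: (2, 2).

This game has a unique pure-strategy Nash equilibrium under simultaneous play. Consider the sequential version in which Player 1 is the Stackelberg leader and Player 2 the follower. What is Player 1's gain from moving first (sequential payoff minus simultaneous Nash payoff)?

Work backward from Player 2's decision.
- A: BR = c3, leader payoff 2.
- B: BR = c2, leader payoff 6.
- C: BR = c3, leader payoff 3.
- D: BR = c2, leader payoff 0.
Player 1's induced payoffs are 2, 6, 3, 0, so Player 1 commits to B. Subgame-perfect outcome: (B, c2) with payoffs (6, 10).
For the simultaneous game, intersect best replies.
Player 1's best replies: c1→C; c2→A; c3→C.
Player 2's best replies: A→c3; B→c2; C→c3; D→c2.
Only (C, c3) has each player best-responding; Nash payoffs (3, 11).
Player 1's commitment gain: 6 − 3 = 3.

3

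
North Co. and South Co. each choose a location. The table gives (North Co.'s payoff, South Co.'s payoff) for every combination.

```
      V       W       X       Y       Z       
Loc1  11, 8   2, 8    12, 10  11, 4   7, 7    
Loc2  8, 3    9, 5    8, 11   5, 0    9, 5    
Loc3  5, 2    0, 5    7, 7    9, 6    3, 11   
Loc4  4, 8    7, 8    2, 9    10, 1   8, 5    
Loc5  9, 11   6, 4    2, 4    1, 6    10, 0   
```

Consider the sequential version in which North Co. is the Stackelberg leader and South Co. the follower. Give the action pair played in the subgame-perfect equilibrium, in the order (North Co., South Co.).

Solve by backward induction (North Co. leads).
- Loc1: South Co. compares 8, 8, 10, 4, 7 and picks X; North Co. would get 12.
- Loc2: South Co. compares 3, 5, 11, 0, 5 and picks X; North Co. would get 8.
- Loc3: South Co. compares 2, 5, 7, 6, 11 and picks Z; North Co. would get 3.
- Loc4: South Co. compares 8, 8, 9, 1, 5 and picks X; North Co. would get 2.
- Loc5: South Co. compares 11, 4, 4, 6, 0 and picks V; North Co. would get 9.
Maximizing over 12, 8, 3, 2, 9, North Co. chooses Loc1. Subgame-perfect outcome: (Loc1, X) with payoffs (12, 10).

(Loc1, X)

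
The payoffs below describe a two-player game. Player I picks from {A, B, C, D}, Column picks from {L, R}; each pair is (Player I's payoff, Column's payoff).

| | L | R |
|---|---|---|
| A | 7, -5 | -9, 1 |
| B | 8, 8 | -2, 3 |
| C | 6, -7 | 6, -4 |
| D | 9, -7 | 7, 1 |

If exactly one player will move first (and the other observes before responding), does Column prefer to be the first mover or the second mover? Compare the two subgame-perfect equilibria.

second

If Player I leads: Column's best replies are A→R, B→L, C→R, D→R; Player I's induced payoffs -9, 8, 6, 7; outcome (B, L), payoffs (8, 8).
If Column leads: Player I's best replies are L→D, R→D; Column's induced payoffs -7, 1; outcome (D, R), payoffs (7, 1).
Column gets 1 moving first and 8 moving second, so Column prefers to move second.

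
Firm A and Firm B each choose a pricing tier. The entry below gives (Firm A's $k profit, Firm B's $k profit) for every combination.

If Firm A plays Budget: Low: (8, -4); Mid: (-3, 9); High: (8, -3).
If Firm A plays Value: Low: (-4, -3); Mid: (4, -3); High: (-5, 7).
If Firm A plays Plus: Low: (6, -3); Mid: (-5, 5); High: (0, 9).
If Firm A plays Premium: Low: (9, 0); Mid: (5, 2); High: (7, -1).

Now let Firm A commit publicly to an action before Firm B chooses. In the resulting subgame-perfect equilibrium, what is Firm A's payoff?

5

Work backward from Firm B's decision.
- Budget: Firm B compares -4, 9, -3 and picks Mid; Firm A would get -3.
- Value: Firm B compares -3, -3, 7 and picks High; Firm A would get -5.
- Plus: Firm B compares -3, 5, 9 and picks High; Firm A would get 0.
- Premium: Firm B compares 0, 2, -1 and picks Mid; Firm A would get 5.
Firm A's induced payoffs are -3, -5, 0, 5, so Firm A commits to Premium. Subgame-perfect outcome: (Premium, Mid) with payoffs (5, 2).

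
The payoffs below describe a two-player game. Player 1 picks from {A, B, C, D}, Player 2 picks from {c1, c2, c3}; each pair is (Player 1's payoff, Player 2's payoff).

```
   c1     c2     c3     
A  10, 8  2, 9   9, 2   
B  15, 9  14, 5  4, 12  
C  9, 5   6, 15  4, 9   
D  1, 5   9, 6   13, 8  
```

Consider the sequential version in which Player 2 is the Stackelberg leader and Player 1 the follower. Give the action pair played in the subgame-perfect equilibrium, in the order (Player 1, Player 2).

Backward induction with Player 2 moving first.
- c1 → Player 1 plays B (best of 10, 15, 9, 1); Player 2 gets 9.
- c2 → Player 1 plays B (best of 2, 14, 6, 9); Player 2 gets 5.
- c3 → Player 1 plays D (best of 9, 4, 4, 13); Player 2 gets 8.
Among 9, 5, 8, the best is 9 at c1. Subgame-perfect outcome: (B, c1) with payoffs (15, 9).

(B, c1)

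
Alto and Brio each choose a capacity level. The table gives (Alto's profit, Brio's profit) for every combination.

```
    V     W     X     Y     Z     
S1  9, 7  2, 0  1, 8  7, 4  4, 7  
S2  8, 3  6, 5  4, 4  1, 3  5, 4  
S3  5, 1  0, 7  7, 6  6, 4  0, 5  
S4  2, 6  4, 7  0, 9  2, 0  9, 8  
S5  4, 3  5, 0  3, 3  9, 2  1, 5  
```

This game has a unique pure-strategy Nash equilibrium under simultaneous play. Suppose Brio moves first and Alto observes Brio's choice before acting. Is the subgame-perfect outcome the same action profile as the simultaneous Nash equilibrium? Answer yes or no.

Backward induction with Brio moving first.
- V: Alto compares 9, 8, 5, 2, 4 and picks S1; Brio would get 7.
- W: Alto compares 2, 6, 0, 4, 5 and picks S2; Brio would get 5.
- X: Alto compares 1, 4, 7, 0, 3 and picks S3; Brio would get 6.
- Y: Alto compares 7, 1, 6, 2, 9 and picks S5; Brio would get 2.
- Z: Alto compares 4, 5, 0, 9, 1 and picks S4; Brio would get 8.
Maximizing over 7, 5, 6, 2, 8, Brio chooses Z. Subgame-perfect outcome: (S4, Z) with payoffs (9, 8).
Under simultaneous play:
Alto's best replies: V→S1; W→S2; X→S3; Y→S5; Z→S4.
Brio's best replies: S1→X; S2→W; S3→W; S4→X; S5→Z.
The unique mutual best reply is (S2, W), giving (6, 5).
Sequential outcome (S4, Z) differs from the Nash profile (S2, W).

no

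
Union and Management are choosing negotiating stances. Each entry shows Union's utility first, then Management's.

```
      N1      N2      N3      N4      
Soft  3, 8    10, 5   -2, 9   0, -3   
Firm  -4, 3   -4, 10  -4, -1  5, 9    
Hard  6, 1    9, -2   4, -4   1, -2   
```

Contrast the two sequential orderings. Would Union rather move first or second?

first

If Union leads: Management's best replies are Soft→N3, Firm→N2, Hard→N1; Union's induced payoffs -2, -4, 6; outcome (Hard, N1), payoffs (6, 1).
If Management leads: Union's best replies are N1→Hard, N2→Soft, N3→Hard, N4→Firm; Management's induced payoffs 1, 5, -4, 9; outcome (Firm, N4), payoffs (5, 9).
Union gets 6 moving first and 5 moving second, so Union prefers to move first.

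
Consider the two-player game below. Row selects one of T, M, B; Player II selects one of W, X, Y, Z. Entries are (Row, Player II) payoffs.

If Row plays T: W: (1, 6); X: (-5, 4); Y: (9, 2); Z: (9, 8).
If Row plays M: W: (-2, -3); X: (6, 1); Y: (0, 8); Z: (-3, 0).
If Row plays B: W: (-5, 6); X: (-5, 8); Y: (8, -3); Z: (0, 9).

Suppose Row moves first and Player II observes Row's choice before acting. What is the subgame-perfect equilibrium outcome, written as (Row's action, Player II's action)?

(T, Z)

Work backward from Player II's decision.
- T: Player II compares 6, 4, 2, 8 and picks Z; Row would get 9.
- M: Player II compares -3, 1, 8, 0 and picks Y; Row would get 0.
- B: Player II compares 6, 8, -3, 9 and picks Z; Row would get 0.
Maximizing over 9, 0, 0, Row chooses T. Subgame-perfect outcome: (T, Z) with payoffs (9, 8).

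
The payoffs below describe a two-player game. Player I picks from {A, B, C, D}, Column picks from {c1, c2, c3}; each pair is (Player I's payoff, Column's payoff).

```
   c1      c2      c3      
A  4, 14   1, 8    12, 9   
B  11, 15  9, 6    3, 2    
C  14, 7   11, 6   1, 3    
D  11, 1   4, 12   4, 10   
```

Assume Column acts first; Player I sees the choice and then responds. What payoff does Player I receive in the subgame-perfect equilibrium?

12

Work backward from Player I's decision.
- c1: Player I compares 4, 11, 14, 11 and picks C; Column would get 7.
- c2: Player I compares 1, 9, 11, 4 and picks C; Column would get 6.
- c3: Player I compares 12, 3, 1, 4 and picks A; Column would get 9.
Among 7, 6, 9, the best is 9 at c3. Subgame-perfect outcome: (A, c3) with payoffs (12, 9).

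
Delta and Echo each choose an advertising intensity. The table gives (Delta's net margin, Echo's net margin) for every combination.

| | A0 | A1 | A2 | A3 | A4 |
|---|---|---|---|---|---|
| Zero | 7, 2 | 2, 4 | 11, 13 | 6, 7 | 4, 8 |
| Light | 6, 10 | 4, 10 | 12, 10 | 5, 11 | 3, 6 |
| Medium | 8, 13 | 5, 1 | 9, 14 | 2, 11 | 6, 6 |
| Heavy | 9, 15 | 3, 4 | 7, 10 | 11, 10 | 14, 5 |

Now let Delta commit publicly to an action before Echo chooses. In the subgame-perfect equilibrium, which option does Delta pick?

Solve by backward induction (Delta leads).
- Zero → Echo plays A2 (best of 2, 4, 13, 7, 8); Delta gets 11.
- Light → Echo plays A3 (best of 10, 10, 10, 11, 6); Delta gets 5.
- Medium → Echo plays A2 (best of 13, 1, 14, 11, 6); Delta gets 9.
- Heavy → Echo plays A0 (best of 15, 4, 10, 10, 5); Delta gets 9.
Delta's induced payoffs are 11, 5, 9, 9, so Delta commits to Zero. Subgame-perfect outcome: (Zero, A2) with payoffs (11, 13).

Zero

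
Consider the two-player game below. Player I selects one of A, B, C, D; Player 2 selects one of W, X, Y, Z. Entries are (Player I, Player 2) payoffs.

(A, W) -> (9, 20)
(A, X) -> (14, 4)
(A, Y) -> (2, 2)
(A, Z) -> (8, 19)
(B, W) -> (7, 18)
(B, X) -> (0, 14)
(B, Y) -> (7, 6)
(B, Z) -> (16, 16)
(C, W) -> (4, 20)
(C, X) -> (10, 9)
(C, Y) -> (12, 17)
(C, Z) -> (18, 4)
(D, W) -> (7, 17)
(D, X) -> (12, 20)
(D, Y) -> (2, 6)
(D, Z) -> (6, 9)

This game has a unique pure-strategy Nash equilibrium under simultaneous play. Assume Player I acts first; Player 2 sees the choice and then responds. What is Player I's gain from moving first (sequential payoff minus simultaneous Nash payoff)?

Work backward from Player 2's decision.
- A → Player 2 plays W (best of 20, 4, 2, 19); Player I gets 9.
- B → Player 2 plays W (best of 18, 14, 6, 16); Player I gets 7.
- C → Player 2 plays W (best of 20, 9, 17, 4); Player I gets 4.
- D → Player 2 plays X (best of 17, 20, 6, 9); Player I gets 12.
Among 9, 7, 4, 12, the best is 12 at D. Subgame-perfect outcome: (D, X) with payoffs (12, 20).
For the simultaneous game, intersect best replies.
Player I's best replies: W→A; X→A; Y→C; Z→C.
Player 2's best replies: A→W; B→W; C→W; D→X.
The unique mutual best reply is (A, W), giving (9, 20).
Player I's commitment gain: 12 − 9 = 3.

3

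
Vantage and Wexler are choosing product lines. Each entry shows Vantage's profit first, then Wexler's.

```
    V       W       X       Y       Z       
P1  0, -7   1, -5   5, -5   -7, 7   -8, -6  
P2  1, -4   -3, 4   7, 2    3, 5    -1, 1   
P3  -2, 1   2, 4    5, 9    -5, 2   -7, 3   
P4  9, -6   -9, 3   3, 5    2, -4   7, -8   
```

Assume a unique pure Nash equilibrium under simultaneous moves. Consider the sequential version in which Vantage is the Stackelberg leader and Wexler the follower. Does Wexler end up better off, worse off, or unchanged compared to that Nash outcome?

better off

Solve by backward induction (Vantage leads).
- P1: BR = Y, leader payoff -7.
- P2: BR = Y, leader payoff 3.
- P3: BR = X, leader payoff 5.
- P4: BR = X, leader payoff 3.
Maximizing over -7, 3, 5, 3, Vantage chooses P3. Subgame-perfect outcome: (P3, X) with payoffs (5, 9).
Now find the simultaneous Nash equilibrium.
Vantage's best replies: V→P4; W→P3; X→P2; Y→P2; Z→P4.
Wexler's best replies: P1→Y; P2→Y; P3→X; P4→X.
The unique mutual best reply is (P2, Y), giving (3, 5).
Wexler earns 9 sequentially versus 5 at the Nash outcome: better off.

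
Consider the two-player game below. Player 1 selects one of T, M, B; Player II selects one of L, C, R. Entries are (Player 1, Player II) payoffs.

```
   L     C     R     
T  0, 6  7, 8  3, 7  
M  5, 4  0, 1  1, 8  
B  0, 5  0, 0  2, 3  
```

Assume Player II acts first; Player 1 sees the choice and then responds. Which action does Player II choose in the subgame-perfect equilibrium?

Backward induction with Player II moving first.
- L → Player 1 plays M (best of 0, 5, 0); Player II gets 4.
- C → Player 1 plays T (best of 7, 0, 0); Player II gets 8.
- R → Player 1 plays T (best of 3, 1, 2); Player II gets 7.
Maximizing over 4, 8, 7, Player II chooses C. Subgame-perfect outcome: (T, C) with payoffs (7, 8).

C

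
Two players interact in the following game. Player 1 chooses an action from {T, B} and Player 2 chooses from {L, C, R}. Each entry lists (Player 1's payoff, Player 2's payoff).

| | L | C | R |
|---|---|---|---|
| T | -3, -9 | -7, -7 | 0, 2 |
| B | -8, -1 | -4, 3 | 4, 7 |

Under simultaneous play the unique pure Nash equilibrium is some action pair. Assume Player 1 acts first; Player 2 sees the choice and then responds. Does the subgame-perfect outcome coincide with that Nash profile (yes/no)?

yes

Player 2 best-responds to each possible Player 1 move:
- T: BR = R, leader payoff 0.
- B: BR = R, leader payoff 4.
Maximizing over 0, 4, Player 1 chooses B. Subgame-perfect outcome: (B, R) with payoffs (4, 7).
Under simultaneous play:
Player 1's best replies: L→T; C→B; R→B.
Player 2's best replies: T→R; B→R.
Only (B, R) has each player best-responding; Nash payoffs (4, 7).
Sequential outcome (B, R) coincides with the Nash profile (B, R).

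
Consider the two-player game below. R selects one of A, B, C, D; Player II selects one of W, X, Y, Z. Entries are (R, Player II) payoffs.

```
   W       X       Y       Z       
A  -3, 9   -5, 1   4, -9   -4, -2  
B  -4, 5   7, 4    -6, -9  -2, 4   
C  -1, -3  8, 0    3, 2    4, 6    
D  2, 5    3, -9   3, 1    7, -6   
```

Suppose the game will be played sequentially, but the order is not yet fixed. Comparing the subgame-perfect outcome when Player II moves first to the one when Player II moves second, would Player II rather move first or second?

If R leads: Player II's best replies are A→W, B→W, C→Z, D→W; R's induced payoffs -3, -4, 4, 2; outcome (C, Z), payoffs (4, 6).
If Player II leads: R's best replies are W→D, X→C, Y→A, Z→D; Player II's induced payoffs 5, 0, -9, -6; outcome (D, W), payoffs (2, 5).
Player II gets 5 moving first and 6 moving second, so Player II prefers to move second.

second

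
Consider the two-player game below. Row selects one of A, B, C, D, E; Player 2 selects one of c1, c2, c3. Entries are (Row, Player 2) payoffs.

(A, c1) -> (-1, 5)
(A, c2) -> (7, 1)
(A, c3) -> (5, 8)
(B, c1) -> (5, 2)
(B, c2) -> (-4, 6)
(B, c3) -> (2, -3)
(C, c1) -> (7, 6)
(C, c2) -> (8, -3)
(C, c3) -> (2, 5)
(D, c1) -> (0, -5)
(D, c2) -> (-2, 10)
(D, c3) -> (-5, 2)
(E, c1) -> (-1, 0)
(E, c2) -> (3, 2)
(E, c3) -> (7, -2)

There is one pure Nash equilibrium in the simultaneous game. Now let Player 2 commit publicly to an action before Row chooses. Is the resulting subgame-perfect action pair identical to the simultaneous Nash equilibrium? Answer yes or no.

yes

Row best-responds to each possible Player 2 move:
- c1: Row compares -1, 5, 7, 0, -1 and picks C; Player 2 would get 6.
- c2: Row compares 7, -4, 8, -2, 3 and picks C; Player 2 would get -3.
- c3: Row compares 5, 2, 2, -5, 7 and picks E; Player 2 would get -2.
Maximizing over 6, -3, -2, Player 2 chooses c1. Subgame-perfect outcome: (C, c1) with payoffs (7, 6).
Under simultaneous play:
Row's best replies: c1→C; c2→C; c3→E.
Player 2's best replies: A→c3; B→c2; C→c1; D→c2; E→c2.
Only (C, c1) has each player best-responding; Nash payoffs (7, 6).
Sequential outcome (C, c1) coincides with the Nash profile (C, c1).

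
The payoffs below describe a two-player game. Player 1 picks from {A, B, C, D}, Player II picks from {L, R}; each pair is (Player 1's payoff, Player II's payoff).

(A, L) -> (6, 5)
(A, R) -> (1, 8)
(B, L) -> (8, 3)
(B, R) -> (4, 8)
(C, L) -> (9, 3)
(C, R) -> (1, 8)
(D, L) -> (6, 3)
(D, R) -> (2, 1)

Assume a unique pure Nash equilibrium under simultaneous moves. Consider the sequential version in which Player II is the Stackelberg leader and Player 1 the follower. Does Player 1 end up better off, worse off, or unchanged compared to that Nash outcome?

unchanged

Solve by backward induction (Player II leads).
- L: BR = C, leader payoff 3.
- R: BR = B, leader payoff 8.
Player II's induced payoffs are 3, 8, so Player II commits to R. Subgame-perfect outcome: (B, R) with payoffs (4, 8).
Now find the simultaneous Nash equilibrium.
Player 1's best replies: L→C; R→B.
Player II's best replies: A→R; B→R; C→R; D→L.
Only (B, R) has each player best-responding; Nash payoffs (4, 8).
Player 1 earns 4 sequentially versus 4 at the Nash outcome: unchanged.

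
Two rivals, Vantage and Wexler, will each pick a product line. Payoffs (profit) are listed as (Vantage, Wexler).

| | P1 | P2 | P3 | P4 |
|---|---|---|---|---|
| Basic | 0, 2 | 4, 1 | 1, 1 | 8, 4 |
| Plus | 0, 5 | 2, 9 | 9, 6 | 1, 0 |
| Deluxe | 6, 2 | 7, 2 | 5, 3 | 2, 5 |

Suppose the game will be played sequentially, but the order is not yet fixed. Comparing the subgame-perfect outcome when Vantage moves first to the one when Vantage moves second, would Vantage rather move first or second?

second

If Vantage leads: Wexler's best replies are Basic→P4, Plus→P2, Deluxe→P4; Vantage's induced payoffs 8, 2, 2; outcome (Basic, P4), payoffs (8, 4).
If Wexler leads: Vantage's best replies are P1→Deluxe, P2→Deluxe, P3→Plus, P4→Basic; Wexler's induced payoffs 2, 2, 6, 4; outcome (Plus, P3), payoffs (9, 6).
Vantage gets 8 moving first and 9 moving second, so Vantage prefers to move second.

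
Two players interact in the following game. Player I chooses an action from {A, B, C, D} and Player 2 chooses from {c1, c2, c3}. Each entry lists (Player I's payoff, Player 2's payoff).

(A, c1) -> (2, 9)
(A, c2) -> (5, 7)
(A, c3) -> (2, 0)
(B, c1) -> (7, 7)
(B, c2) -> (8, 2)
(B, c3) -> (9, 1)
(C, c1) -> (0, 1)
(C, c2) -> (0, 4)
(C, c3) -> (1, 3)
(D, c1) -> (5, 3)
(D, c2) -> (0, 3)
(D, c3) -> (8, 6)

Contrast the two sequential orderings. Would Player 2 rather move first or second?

first

If Player I leads: Player 2's best replies are A→c1, B→c1, C→c2, D→c3; Player I's induced payoffs 2, 7, 0, 8; outcome (D, c3), payoffs (8, 6).
If Player 2 leads: Player I's best replies are c1→B, c2→B, c3→B; Player 2's induced payoffs 7, 2, 1; outcome (B, c1), payoffs (7, 7).
Player 2 gets 7 moving first and 6 moving second, so Player 2 prefers to move first.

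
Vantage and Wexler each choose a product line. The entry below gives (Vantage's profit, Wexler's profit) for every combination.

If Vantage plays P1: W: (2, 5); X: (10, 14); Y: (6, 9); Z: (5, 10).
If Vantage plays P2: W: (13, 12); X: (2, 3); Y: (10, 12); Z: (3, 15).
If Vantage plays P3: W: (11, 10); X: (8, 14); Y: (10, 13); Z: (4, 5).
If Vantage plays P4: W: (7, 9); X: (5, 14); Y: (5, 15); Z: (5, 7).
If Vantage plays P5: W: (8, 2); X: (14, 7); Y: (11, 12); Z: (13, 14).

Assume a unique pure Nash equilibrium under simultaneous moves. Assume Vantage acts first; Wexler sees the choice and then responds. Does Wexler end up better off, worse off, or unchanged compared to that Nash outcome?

Solve by backward induction (Vantage leads).
- P1 → Wexler plays X (best of 5, 14, 9, 10); Vantage gets 10.
- P2 → Wexler plays Z (best of 12, 3, 12, 15); Vantage gets 3.
- P3 → Wexler plays X (best of 10, 14, 13, 5); Vantage gets 8.
- P4 → Wexler plays Y (best of 9, 14, 15, 7); Vantage gets 5.
- P5 → Wexler plays Z (best of 2, 7, 12, 14); Vantage gets 13.
Vantage's induced payoffs are 10, 3, 8, 5, 13, so Vantage commits to P5. Subgame-perfect outcome: (P5, Z) with payoffs (13, 14).
Now find the simultaneous Nash equilibrium.
Vantage's best replies: W→P2; X→P5; Y→P5; Z→P5.
Wexler's best replies: P1→X; P2→Z; P3→X; P4→Y; P5→Z.
The unique mutual best reply is (P5, Z), giving (13, 14).
Wexler earns 14 sequentially versus 14 at the Nash outcome: unchanged.

unchanged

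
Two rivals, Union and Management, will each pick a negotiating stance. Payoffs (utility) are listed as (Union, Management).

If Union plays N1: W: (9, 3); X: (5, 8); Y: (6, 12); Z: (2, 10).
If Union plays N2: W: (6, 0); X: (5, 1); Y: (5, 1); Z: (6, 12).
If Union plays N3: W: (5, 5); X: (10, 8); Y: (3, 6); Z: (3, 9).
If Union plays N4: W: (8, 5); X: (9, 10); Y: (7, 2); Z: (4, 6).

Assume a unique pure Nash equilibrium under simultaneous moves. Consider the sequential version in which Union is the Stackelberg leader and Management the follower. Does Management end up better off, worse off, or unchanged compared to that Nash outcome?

worse off

Work backward from Management's decision.
- N1: BR = Y, leader payoff 6.
- N2: BR = Z, leader payoff 6.
- N3: BR = Z, leader payoff 3.
- N4: BR = X, leader payoff 9.
Among 6, 6, 3, 9, the best is 9 at N4. Subgame-perfect outcome: (N4, X) with payoffs (9, 10).
Under simultaneous play:
Union's best replies: W→N1; X→N3; Y→N4; Z→N2.
Management's best replies: N1→Y; N2→Z; N3→Z; N4→X.
Only (N2, Z) has each player best-responding; Nash payoffs (6, 12).
Management earns 10 sequentially versus 12 at the Nash outcome: worse off.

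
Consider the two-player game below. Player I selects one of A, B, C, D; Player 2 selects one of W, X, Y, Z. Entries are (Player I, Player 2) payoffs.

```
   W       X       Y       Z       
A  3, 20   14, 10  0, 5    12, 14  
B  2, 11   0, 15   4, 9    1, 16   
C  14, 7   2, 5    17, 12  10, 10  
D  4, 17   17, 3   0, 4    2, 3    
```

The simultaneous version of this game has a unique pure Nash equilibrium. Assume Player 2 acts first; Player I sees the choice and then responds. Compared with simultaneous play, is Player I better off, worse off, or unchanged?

Player I best-responds to each possible Player 2 move:
- W → Player I plays C (best of 3, 2, 14, 4); Player 2 gets 7.
- X → Player I plays D (best of 14, 0, 2, 17); Player 2 gets 3.
- Y → Player I plays C (best of 0, 4, 17, 0); Player 2 gets 12.
- Z → Player I plays A (best of 12, 1, 10, 2); Player 2 gets 14.
Among 7, 3, 12, 14, the best is 14 at Z. Subgame-perfect outcome: (A, Z) with payoffs (12, 14).
Now find the simultaneous Nash equilibrium.
Player I's best replies: W→C; X→D; Y→C; Z→A.
Player 2's best replies: A→W; B→Z; C→Y; D→W.
The unique mutual best reply is (C, Y), giving (17, 12).
Player I earns 12 sequentially versus 17 at the Nash outcome: worse off.

worse off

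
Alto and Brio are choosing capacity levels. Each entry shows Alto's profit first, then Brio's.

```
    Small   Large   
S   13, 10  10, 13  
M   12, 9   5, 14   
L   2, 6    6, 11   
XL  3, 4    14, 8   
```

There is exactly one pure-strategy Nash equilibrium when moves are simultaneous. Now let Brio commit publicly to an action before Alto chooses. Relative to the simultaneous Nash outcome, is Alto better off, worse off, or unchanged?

worse off

Backward induction with Brio moving first.
- Small: BR = S, leader payoff 10.
- Large: BR = XL, leader payoff 8.
Among 10, 8, the best is 10 at Small. Subgame-perfect outcome: (S, Small) with payoffs (13, 10).
Now find the simultaneous Nash equilibrium.
Alto's best replies: Small→S; Large→XL.
Brio's best replies: S→Large; M→Large; L→Large; XL→Large.
The unique mutual best reply is (XL, Large), giving (14, 8).
Alto earns 13 sequentially versus 14 at the Nash outcome: worse off.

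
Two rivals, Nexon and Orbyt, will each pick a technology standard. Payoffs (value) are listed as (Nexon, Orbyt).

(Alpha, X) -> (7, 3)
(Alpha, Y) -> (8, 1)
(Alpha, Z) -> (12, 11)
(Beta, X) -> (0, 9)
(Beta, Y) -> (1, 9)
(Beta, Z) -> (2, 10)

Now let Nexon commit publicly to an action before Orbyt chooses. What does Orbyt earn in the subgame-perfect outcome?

11

Work backward from Orbyt's decision.
- Alpha → Orbyt plays Z (best of 3, 1, 11); Nexon gets 12.
- Beta → Orbyt plays Z (best of 9, 9, 10); Nexon gets 2.
Among 12, 2, the best is 12 at Alpha. Subgame-perfect outcome: (Alpha, Z) with payoffs (12, 11).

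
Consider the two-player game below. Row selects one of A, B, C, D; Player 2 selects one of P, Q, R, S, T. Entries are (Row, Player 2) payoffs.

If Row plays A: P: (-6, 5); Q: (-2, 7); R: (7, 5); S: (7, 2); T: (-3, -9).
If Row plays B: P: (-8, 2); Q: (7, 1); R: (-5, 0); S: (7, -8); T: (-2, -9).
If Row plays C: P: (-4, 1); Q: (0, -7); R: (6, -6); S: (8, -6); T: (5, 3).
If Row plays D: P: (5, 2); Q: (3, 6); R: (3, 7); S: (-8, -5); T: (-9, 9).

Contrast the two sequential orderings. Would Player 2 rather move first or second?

If Row leads: Player 2's best replies are A→Q, B→P, C→T, D→T; Row's induced payoffs -2, -8, 5, -9; outcome (C, T), payoffs (5, 3).
If Player 2 leads: Row's best replies are P→D, Q→B, R→A, S→C, T→C; Player 2's induced payoffs 2, 1, 5, -6, 3; outcome (A, R), payoffs (7, 5).
Player 2 gets 5 moving first and 3 moving second, so Player 2 prefers to move first.

first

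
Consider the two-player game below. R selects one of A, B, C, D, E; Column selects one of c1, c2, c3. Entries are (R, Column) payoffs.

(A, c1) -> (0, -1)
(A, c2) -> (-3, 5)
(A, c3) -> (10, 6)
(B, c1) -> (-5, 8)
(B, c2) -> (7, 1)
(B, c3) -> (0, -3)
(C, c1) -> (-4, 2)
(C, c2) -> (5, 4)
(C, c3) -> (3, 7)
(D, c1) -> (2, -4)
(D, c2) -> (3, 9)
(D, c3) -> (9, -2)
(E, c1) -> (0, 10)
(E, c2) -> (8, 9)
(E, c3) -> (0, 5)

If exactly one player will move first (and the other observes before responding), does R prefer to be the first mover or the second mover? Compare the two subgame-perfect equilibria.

If R leads: Column's best replies are A→c3, B→c1, C→c3, D→c2, E→c1; R's induced payoffs 10, -5, 3, 3, 0; outcome (A, c3), payoffs (10, 6).
If Column leads: R's best replies are c1→D, c2→E, c3→A; Column's induced payoffs -4, 9, 6; outcome (E, c2), payoffs (8, 9).
R gets 10 moving first and 8 moving second, so R prefers to move first.

first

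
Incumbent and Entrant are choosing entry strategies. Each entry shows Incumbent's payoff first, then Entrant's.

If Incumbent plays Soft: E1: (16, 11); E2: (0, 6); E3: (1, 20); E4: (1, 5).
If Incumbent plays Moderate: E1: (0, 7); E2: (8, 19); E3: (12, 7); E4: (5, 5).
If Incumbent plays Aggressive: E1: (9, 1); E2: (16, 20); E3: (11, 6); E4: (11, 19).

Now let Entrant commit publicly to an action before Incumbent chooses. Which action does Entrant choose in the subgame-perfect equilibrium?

E2

Backward induction with Entrant moving first.
- E1 → Incumbent plays Soft (best of 16, 0, 9); Entrant gets 11.
- E2 → Incumbent plays Aggressive (best of 0, 8, 16); Entrant gets 20.
- E3 → Incumbent plays Moderate (best of 1, 12, 11); Entrant gets 7.
- E4 → Incumbent plays Aggressive (best of 1, 5, 11); Entrant gets 19.
Entrant's induced payoffs are 11, 20, 7, 19, so Entrant commits to E2. Subgame-perfect outcome: (Aggressive, E2) with payoffs (16, 20).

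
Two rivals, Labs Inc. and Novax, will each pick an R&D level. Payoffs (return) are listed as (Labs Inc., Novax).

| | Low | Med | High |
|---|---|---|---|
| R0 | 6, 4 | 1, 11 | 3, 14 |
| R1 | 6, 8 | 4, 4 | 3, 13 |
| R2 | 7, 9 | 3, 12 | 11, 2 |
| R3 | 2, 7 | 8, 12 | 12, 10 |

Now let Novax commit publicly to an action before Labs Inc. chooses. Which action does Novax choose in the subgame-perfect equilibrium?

Backward induction with Novax moving first.
- Low: Labs Inc. compares 6, 6, 7, 2 and picks R2; Novax would get 9.
- Med: Labs Inc. compares 1, 4, 3, 8 and picks R3; Novax would get 12.
- High: Labs Inc. compares 3, 3, 11, 12 and picks R3; Novax would get 10.
Among 9, 12, 10, the best is 12 at Med. Subgame-perfect outcome: (R3, Med) with payoffs (8, 12).

Med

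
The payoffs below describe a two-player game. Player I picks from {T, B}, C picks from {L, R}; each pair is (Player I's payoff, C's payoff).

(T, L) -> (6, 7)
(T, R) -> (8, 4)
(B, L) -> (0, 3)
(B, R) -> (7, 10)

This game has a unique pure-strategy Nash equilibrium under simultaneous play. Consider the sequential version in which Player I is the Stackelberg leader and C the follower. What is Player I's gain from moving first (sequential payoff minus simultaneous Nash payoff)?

1

Work backward from C's decision.
- T → C plays L (best of 7, 4); Player I gets 6.
- B → C plays R (best of 3, 10); Player I gets 7.
Maximizing over 6, 7, Player I chooses B. Subgame-perfect outcome: (B, R) with payoffs (7, 10).
Now find the simultaneous Nash equilibrium.
Player I's best replies: L→T; R→T.
C's best replies: T→L; B→R.
The unique mutual best reply is (T, L), giving (6, 7).
Player I's commitment gain: 7 − 6 = 1.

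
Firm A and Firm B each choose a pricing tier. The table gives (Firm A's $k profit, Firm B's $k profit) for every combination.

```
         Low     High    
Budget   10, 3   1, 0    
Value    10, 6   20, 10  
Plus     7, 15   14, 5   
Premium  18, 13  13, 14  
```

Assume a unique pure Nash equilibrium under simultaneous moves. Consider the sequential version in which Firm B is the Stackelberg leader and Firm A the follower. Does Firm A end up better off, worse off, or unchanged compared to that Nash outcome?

Solve by backward induction (Firm B leads).
- Low: Firm A compares 10, 10, 7, 18 and picks Premium; Firm B would get 13.
- High: Firm A compares 1, 20, 14, 13 and picks Value; Firm B would get 10.
Among 13, 10, the best is 13 at Low. Subgame-perfect outcome: (Premium, Low) with payoffs (18, 13).
Under simultaneous play:
Firm A's best replies: Low→Premium; High→Value.
Firm B's best replies: Budget→Low; Value→High; Plus→Low; Premium→High.
The unique mutual best reply is (Value, High), giving (20, 10).
Firm A earns 18 sequentially versus 20 at the Nash outcome: worse off.

worse off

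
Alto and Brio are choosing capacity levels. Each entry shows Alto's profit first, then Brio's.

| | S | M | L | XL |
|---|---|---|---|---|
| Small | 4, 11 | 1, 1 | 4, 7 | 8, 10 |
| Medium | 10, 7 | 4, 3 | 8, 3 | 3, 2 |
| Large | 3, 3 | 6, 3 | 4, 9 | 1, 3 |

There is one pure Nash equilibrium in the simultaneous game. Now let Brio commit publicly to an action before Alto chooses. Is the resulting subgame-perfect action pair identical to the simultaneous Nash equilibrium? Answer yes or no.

Work backward from Alto's decision.
- S: Alto compares 4, 10, 3 and picks Medium; Brio would get 7.
- M: Alto compares 1, 4, 6 and picks Large; Brio would get 3.
- L: Alto compares 4, 8, 4 and picks Medium; Brio would get 3.
- XL: Alto compares 8, 3, 1 and picks Small; Brio would get 10.
Brio's induced payoffs are 7, 3, 3, 10, so Brio commits to XL. Subgame-perfect outcome: (Small, XL) with payoffs (8, 10).
For the simultaneous game, intersect best replies.
Alto's best replies: S→Medium; M→Large; L→Medium; XL→Small.
Brio's best replies: Small→S; Medium→S; Large→L.
The unique mutual best reply is (Medium, S), giving (10, 7).
Sequential outcome (Small, XL) differs from the Nash profile (Medium, S).

no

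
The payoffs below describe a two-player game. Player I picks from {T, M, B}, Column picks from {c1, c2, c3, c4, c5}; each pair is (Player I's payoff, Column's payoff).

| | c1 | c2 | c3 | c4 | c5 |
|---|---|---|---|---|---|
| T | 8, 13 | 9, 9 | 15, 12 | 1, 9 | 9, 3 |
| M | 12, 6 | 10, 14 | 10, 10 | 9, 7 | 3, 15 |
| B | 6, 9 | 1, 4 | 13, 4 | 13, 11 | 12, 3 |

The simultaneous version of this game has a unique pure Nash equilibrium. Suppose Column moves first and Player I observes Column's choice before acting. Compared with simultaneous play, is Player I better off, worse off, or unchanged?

worse off

Solve by backward induction (Column leads).
- c1: BR = M, leader payoff 6.
- c2: BR = M, leader payoff 14.
- c3: BR = T, leader payoff 12.
- c4: BR = B, leader payoff 11.
- c5: BR = B, leader payoff 3.
Column's induced payoffs are 6, 14, 12, 11, 3, so Column commits to c2. Subgame-perfect outcome: (M, c2) with payoffs (10, 14).
For the simultaneous game, intersect best replies.
Player I's best replies: c1→M; c2→M; c3→T; c4→B; c5→B.
Column's best replies: T→c1; M→c5; B→c4.
The unique mutual best reply is (B, c4), giving (13, 11).
Player I earns 10 sequentially versus 13 at the Nash outcome: worse off.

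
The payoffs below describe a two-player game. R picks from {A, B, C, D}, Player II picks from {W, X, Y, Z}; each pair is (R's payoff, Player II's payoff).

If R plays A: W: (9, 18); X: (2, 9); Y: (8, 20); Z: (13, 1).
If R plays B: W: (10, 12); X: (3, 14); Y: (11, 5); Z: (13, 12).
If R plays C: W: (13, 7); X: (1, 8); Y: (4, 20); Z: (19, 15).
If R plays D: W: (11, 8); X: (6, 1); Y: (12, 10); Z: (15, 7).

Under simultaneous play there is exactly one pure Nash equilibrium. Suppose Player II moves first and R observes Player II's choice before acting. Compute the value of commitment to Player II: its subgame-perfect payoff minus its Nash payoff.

Work backward from R's decision.
- W: R compares 9, 10, 13, 11 and picks C; Player II would get 7.
- X: R compares 2, 3, 1, 6 and picks D; Player II would get 1.
- Y: R compares 8, 11, 4, 12 and picks D; Player II would get 10.
- Z: R compares 13, 13, 19, 15 and picks C; Player II would get 15.
Player II's induced payoffs are 7, 1, 10, 15, so Player II commits to Z. Subgame-perfect outcome: (C, Z) with payoffs (19, 15).
Now find the simultaneous Nash equilibrium.
R's best replies: W→C; X→D; Y→D; Z→C.
Player II's best replies: A→Y; B→X; C→Y; D→Y.
Only (D, Y) has each player best-responding; Nash payoffs (12, 10).
Player II's commitment gain: 15 − 10 = 5.

5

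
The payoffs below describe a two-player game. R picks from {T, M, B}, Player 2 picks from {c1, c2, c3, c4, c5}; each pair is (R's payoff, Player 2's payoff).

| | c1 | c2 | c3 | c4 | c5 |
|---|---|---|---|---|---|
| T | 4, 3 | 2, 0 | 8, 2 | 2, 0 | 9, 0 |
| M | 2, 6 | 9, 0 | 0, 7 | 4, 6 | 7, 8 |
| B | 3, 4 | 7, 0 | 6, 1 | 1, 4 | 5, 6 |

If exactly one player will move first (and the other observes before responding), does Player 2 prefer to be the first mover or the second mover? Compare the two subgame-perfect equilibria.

second

If R leads: Player 2's best replies are T→c1, M→c5, B→c5; R's induced payoffs 4, 7, 5; outcome (M, c5), payoffs (7, 8).
If Player 2 leads: R's best replies are c1→T, c2→M, c3→T, c4→M, c5→T; Player 2's induced payoffs 3, 0, 2, 6, 0; outcome (M, c4), payoffs (4, 6).
Player 2 gets 6 moving first and 8 moving second, so Player 2 prefers to move second.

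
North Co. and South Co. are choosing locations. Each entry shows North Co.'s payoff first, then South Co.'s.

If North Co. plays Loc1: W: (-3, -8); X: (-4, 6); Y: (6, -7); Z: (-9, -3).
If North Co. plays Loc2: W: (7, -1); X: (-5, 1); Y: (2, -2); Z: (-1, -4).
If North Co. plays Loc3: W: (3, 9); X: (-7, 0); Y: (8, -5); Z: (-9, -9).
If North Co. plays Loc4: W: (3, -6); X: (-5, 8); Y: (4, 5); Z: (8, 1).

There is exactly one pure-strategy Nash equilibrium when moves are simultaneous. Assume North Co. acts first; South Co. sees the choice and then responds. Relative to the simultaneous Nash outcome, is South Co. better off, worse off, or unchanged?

Solve by backward induction (North Co. leads).
- Loc1: South Co. compares -8, 6, -7, -3 and picks X; North Co. would get -4.
- Loc2: South Co. compares -1, 1, -2, -4 and picks X; North Co. would get -5.
- Loc3: South Co. compares 9, 0, -5, -9 and picks W; North Co. would get 3.
- Loc4: South Co. compares -6, 8, 5, 1 and picks X; North Co. would get -5.
North Co.'s induced payoffs are -4, -5, 3, -5, so North Co. commits to Loc3. Subgame-perfect outcome: (Loc3, W) with payoffs (3, 9).
For the simultaneous game, intersect best replies.
North Co.'s best replies: W→Loc2; X→Loc1; Y→Loc3; Z→Loc4.
South Co.'s best replies: Loc1→X; Loc2→X; Loc3→W; Loc4→X.
Only (Loc1, X) has each player best-responding; Nash payoffs (-4, 6).
South Co. earns 9 sequentially versus 6 at the Nash outcome: better off.

better off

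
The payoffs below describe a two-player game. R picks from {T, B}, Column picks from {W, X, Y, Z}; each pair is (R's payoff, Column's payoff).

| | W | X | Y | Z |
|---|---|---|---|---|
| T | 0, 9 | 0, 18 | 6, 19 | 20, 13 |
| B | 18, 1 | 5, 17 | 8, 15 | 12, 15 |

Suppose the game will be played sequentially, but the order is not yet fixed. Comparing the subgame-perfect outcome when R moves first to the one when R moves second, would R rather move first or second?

If R leads: Column's best replies are T→Y, B→X; R's induced payoffs 6, 5; outcome (T, Y), payoffs (6, 19).
If Column leads: R's best replies are W→B, X→B, Y→B, Z→T; Column's induced payoffs 1, 17, 15, 13; outcome (B, X), payoffs (5, 17).
R gets 6 moving first and 5 moving second, so R prefers to move first.

first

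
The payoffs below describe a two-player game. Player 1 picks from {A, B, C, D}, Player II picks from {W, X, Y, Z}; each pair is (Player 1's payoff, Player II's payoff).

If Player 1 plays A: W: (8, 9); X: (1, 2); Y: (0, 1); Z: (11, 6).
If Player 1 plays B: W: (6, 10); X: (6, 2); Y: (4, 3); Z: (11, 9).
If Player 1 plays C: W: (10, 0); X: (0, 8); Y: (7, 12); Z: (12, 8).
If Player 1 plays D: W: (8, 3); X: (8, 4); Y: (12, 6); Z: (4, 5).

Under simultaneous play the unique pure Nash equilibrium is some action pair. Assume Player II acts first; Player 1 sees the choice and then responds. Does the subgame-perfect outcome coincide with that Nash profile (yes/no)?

Player 1 best-responds to each possible Player II move:
- W → Player 1 plays C (best of 8, 6, 10, 8); Player II gets 0.
- X → Player 1 plays D (best of 1, 6, 0, 8); Player II gets 4.
- Y → Player 1 plays D (best of 0, 4, 7, 12); Player II gets 6.
- Z → Player 1 plays C (best of 11, 11, 12, 4); Player II gets 8.
Maximizing over 0, 4, 6, 8, Player II chooses Z. Subgame-perfect outcome: (C, Z) with payoffs (12, 8).
Now find the simultaneous Nash equilibrium.
Player 1's best replies: W→C; X→D; Y→D; Z→C.
Player II's best replies: A→W; B→W; C→Y; D→Y.
Only (D, Y) has each player best-responding; Nash payoffs (12, 6).
Sequential outcome (C, Z) differs from the Nash profile (D, Y).

no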